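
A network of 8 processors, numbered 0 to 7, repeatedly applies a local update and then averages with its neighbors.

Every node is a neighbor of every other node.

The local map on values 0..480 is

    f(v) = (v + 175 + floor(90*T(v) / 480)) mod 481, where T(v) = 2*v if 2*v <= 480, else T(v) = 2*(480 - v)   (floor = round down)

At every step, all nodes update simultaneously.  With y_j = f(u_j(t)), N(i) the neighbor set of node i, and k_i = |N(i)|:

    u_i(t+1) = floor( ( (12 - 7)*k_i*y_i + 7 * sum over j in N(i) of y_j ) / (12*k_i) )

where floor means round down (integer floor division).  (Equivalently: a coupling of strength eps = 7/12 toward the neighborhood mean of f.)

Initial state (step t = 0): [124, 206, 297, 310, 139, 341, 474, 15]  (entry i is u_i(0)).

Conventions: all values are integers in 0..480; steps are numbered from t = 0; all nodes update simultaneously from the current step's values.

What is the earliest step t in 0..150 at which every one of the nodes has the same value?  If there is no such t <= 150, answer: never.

Simulating step by step:
t=0: [124, 206, 297, 310, 139, 341, 474, 15]  (not all equal)
t=1: [260, 298, 165, 167, 267, 174, 202, 210]  (not all equal)
t=2: [201, 209, 322, 323, 202, 327, 339, 343]  (not all equal)
t=3: [297, 301, 172, 172, 297, 173, 175, 176]  (not all equal)
t=4: [206, 207, 324, 324, 206, 324, 325, 326]  (not all equal)
t=5: [299, 299, 171, 171, 299, 171, 172, 172]  (not all equal)
t=6: [206, 206, 322, 322, 206, 322, 323, 323]  (not all equal)
t=7: [298, 298, 170, 170, 298, 170, 170, 170]  (not all equal)
t=8: [205, 205, 321, 321, 205, 321, 321, 321]  (not all equal)
t=9: [296, 296, 169, 169, 296, 169, 169, 169]  (not all equal)
t=10: [204, 204, 320, 320, 204, 320, 320, 320]  (not all equal)
t=11: [296, 296, 169, 169, 296, 169, 169, 169]  (not all equal)

Answer: never
Key observation: The state at step 9 reappears at step 11 — the system is in a cycle of period 2 from step 9 on.  No step 0..11 is synchronized, and the cycle repeats forever, so no step up to 150 (or ever) has all nodes equal.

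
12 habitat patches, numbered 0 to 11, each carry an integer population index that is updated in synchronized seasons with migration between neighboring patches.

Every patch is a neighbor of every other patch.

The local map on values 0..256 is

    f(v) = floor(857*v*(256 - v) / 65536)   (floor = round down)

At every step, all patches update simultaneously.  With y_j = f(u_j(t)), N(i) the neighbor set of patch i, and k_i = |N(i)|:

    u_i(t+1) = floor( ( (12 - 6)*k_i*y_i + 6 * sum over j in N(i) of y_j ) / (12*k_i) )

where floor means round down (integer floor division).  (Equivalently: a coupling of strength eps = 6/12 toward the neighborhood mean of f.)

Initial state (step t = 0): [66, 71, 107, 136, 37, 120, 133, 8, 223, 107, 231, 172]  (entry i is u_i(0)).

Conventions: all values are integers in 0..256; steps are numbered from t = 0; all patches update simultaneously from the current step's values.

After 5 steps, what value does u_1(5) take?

Simulating step by step:
t=0: [66, 71, 107, 136, 37, 120, 133, 8, 223, 107, 231, 172]
t=1: [159, 163, 179, 182, 133, 182, 182, 96, 129, 179, 119, 170]
t=2: [196, 195, 187, 185, 202, 185, 185, 196, 202, 187, 202, 192]
t=3: [155, 156, 162, 163, 150, 163, 163, 155, 150, 162, 150, 158]
t=4: [203, 202, 200, 200, 204, 200, 200, 203, 204, 200, 204, 202]
t=5: [141, 142, 144, 144, 140, 144, 144, 141, 140, 144, 140, 142]

Answer: u_1(5) = 142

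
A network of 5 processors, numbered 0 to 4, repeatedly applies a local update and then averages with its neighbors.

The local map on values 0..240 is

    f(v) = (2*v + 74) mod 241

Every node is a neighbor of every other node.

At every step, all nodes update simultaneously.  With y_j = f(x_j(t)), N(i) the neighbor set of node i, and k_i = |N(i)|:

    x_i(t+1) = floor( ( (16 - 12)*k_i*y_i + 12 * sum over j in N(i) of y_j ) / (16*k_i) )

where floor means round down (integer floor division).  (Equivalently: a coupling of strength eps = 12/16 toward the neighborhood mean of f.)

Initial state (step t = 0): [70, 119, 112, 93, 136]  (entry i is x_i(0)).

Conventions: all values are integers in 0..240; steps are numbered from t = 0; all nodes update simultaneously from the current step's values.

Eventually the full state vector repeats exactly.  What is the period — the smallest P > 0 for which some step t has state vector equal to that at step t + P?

Simulating step by step:
t=0: [70, 119, 112, 93, 136]
t=1: [100, 91, 90, 88, 93]
t=2: [18, 17, 17, 17, 17]
t=3: [108, 108, 108, 108, 108]
t=4: [49, 49, 49, 49, 49]
t=5: [172, 172, 172, 172, 172]
t=6: [177, 177, 177, 177, 177]
t=7: [187, 187, 187, 187, 187]
t=8: [207, 207, 207, 207, 207]
t=9: [6, 6, 6, 6, 6]
t=10: [86, 86, 86, 86, 86]
t=11: [5, 5, 5, 5, 5]
t=12: [84, 84, 84, 84, 84]
t=13: [1, 1, 1, 1, 1]
t=14: [76, 76, 76, 76, 76]
t=15: [226, 226, 226, 226, 226]
t=16: [44, 44, 44, 44, 44]
t=17: [162, 162, 162, 162, 162]
t=18: [157, 157, 157, 157, 157]
t=19: [147, 147, 147, 147, 147]
t=20: [127, 127, 127, 127, 127]
t=21: [87, 87, 87, 87, 87]
t=22: [7, 7, 7, 7, 7]
t=23: [88, 88, 88, 88, 88]
t=24: [9, 9, 9, 9, 9]
t=25: [92, 92, 92, 92, 92]
t=26: [17, 17, 17, 17, 17]
t=27: [108, 108, 108, 108, 108]

Answer: 24
Key observation: The state at step 3, [108, 108, 108, 108, 108], reappears at step 27 — and no state repeats earlier — so the cycle the system enters has period 24.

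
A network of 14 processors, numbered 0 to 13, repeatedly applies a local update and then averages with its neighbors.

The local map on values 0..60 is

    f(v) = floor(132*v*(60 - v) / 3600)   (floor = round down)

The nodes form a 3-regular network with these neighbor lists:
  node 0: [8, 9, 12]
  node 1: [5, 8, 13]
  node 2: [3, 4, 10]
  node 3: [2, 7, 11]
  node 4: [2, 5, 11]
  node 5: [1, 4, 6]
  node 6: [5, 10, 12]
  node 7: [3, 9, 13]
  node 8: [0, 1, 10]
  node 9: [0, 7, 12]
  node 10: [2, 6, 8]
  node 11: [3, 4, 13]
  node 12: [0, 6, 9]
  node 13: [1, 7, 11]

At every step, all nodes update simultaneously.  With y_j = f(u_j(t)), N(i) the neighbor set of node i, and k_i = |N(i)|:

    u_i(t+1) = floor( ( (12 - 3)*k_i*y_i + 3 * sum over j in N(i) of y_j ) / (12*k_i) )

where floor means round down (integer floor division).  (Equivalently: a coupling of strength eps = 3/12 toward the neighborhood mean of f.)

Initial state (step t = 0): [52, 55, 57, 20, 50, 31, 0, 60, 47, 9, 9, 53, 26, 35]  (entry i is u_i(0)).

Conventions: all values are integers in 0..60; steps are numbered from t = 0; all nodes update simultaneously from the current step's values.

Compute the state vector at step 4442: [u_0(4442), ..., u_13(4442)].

Answer: [32, 32, 32, 32, 32, 32, 32, 32, 32, 32, 32, 32, 32, 32]
Key observation: The state at step 4, [32, 32, 32, 32, 32, 32, 32, 32, 32, 32, 32, 32, 32, 32], reappears at step 5: the system is in a cycle of period 1 from step 4 on.  Therefore the state at step 4442 equals the state at step 4 + ((4442 - 4) mod 1) = 4, which is [32, 32, 32, 32, 32, 32, 32, 32, 32, 32, 32, 32, 32, 32].

Derivation:
t=0: [52, 55, 57, 20, 50, 31, 0, 60, 47, 9, 9, 53, 26, 35]
t=1: [17, 14, 9, 23, 17, 26, 6, 6, 19, 15, 14, 16, 26, 25]
t=2: [26, 24, 18, 27, 25, 29, 15, 15, 27, 23, 21, 26, 29, 28]
t=3: [31, 31, 28, 30, 31, 31, 25, 25, 31, 30, 29, 32, 31, 31]
t=4: [32, 32, 32, 32, 32, 32, 32, 32, 32, 32, 32, 32, 32, 32]
t=5: [32, 32, 32, 32, 32, 32, 32, 32, 32, 32, 32, 32, 32, 32]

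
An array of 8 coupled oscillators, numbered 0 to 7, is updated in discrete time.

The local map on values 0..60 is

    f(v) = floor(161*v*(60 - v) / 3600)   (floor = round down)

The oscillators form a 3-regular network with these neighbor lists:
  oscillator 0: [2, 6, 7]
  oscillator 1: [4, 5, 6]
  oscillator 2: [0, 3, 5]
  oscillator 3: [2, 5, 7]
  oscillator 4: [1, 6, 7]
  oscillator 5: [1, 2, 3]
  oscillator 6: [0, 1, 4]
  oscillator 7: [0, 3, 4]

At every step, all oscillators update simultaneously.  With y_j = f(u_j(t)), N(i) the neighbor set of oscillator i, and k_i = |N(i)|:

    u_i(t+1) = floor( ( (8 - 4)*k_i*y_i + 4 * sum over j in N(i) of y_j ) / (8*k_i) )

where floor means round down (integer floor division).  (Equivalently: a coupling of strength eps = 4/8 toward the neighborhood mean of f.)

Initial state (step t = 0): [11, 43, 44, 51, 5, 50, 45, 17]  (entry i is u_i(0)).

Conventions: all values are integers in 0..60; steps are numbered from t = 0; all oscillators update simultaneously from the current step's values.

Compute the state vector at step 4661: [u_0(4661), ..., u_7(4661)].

Simulating step by step:
t=0: [11, 43, 44, 51, 5, 50, 45, 17]
t=1: [27, 26, 26, 24, 21, 24, 26, 25]
t=2: [39, 38, 38, 38, 37, 38, 38, 38]
t=3: [36, 37, 36, 37, 37, 37, 37, 37]
t=4: [38, 38, 38, 38, 38, 38, 38, 38]
t=5: [37, 37, 37, 37, 37, 37, 37, 37]
t=6: [38, 38, 38, 38, 38, 38, 38, 38]

Answer: [37, 37, 37, 37, 37, 37, 37, 37]
Key observation: The state at step 4, [38, 38, 38, 38, 38, 38, 38, 38], reappears at step 6: the system is in a cycle of period 2 from step 4 on.  Therefore the state at step 4661 equals the state at step 4 + ((4661 - 4) mod 2) = 5, which is [37, 37, 37, 37, 37, 37, 37, 37].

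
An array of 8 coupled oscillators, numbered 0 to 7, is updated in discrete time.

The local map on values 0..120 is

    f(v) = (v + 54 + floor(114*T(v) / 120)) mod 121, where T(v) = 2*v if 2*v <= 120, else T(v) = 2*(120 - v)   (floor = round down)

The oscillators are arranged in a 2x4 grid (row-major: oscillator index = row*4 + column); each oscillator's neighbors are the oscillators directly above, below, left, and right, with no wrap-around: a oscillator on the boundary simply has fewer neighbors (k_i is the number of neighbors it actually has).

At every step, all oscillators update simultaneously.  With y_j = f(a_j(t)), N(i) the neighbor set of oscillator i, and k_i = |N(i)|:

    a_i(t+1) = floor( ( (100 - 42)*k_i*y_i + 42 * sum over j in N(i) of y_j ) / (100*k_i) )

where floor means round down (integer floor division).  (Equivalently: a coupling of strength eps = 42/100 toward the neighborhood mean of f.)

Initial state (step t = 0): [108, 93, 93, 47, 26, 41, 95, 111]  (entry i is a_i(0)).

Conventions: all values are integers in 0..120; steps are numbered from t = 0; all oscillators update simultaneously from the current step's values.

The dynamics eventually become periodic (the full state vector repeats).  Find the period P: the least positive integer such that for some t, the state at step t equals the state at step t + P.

Answer: 2
Key observation: The state at step 8, [89, 89, 89, 89, 89, 89, 89, 89], reappears at step 10 — and no state repeats earlier — so the cycle the system enters has period 2.

Derivation:
t=0: [108, 93, 93, 47, 26, 41, 95, 111]
t=1: [54, 71, 75, 69, 28, 51, 69, 65]
t=2: [74, 92, 94, 97, 43, 75, 95, 100]
t=3: [82, 82, 75, 73, 72, 83, 77, 72]
t=4: [88, 87, 92, 94, 92, 88, 91, 94]
t=5: [80, 81, 78, 76, 79, 80, 78, 76]
t=6: [88, 88, 90, 91, 89, 89, 90, 91]
t=7: [80, 80, 80, 79, 80, 80, 79, 79]
t=8: [89, 89, 89, 89, 89, 89, 89, 89]
t=9: [80, 80, 80, 80, 80, 80, 80, 80]
t=10: [89, 89, 89, 89, 89, 89, 89, 89]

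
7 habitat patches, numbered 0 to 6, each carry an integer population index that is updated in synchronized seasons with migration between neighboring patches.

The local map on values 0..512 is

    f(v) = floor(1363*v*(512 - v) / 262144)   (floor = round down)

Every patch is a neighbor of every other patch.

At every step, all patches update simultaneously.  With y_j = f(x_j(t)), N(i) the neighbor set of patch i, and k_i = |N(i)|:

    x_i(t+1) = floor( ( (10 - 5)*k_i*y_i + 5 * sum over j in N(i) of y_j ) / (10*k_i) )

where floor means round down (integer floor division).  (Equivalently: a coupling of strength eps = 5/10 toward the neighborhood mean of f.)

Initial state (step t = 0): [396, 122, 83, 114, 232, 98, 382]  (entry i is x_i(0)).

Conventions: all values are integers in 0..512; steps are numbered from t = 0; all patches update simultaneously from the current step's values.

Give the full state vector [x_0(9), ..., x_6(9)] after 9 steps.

Simulating step by step:
t=0: [396, 122, 83, 114, 232, 98, 382]
t=1: [241, 245, 219, 240, 282, 230, 250]
t=2: [338, 338, 335, 338, 337, 337, 338]
t=3: [305, 305, 306, 305, 305, 305, 305]
t=4: [327, 327, 327, 327, 327, 327, 327]
t=5: [314, 314, 314, 314, 314, 314, 314]
t=6: [323, 323, 323, 323, 323, 323, 323]
t=7: [317, 317, 317, 317, 317, 317, 317]
t=8: [321, 321, 321, 321, 321, 321, 321]
t=9: [318, 318, 318, 318, 318, 318, 318]

Answer: [318, 318, 318, 318, 318, 318, 318]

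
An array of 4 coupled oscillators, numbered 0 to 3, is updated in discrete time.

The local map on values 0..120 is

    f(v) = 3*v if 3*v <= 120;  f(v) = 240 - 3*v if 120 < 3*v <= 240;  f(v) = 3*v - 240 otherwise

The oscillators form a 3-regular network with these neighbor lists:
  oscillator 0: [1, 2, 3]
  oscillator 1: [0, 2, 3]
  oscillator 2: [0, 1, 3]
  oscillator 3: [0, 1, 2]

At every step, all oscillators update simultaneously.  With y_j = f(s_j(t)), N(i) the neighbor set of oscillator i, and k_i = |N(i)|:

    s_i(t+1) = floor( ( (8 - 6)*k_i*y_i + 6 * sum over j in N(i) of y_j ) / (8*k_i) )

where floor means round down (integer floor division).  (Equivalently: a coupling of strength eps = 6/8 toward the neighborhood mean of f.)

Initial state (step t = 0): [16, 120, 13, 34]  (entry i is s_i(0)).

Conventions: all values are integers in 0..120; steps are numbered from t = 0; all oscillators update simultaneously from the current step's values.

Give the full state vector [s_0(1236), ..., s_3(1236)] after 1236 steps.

Simulating step by step:
t=0: [16, 120, 13, 34]
t=1: [77, 77, 77, 77]
t=2: [9, 9, 9, 9]
t=3: [27, 27, 27, 27]
t=4: [81, 81, 81, 81]
t=5: [3, 3, 3, 3]
t=6: [9, 9, 9, 9]

Answer: [81, 81, 81, 81]
Key observation: The state at step 2, [9, 9, 9, 9], reappears at step 6: the system is in a cycle of period 4 from step 2 on.  Therefore the state at step 1236 equals the state at step 2 + ((1236 - 2) mod 4) = 4, which is [81, 81, 81, 81].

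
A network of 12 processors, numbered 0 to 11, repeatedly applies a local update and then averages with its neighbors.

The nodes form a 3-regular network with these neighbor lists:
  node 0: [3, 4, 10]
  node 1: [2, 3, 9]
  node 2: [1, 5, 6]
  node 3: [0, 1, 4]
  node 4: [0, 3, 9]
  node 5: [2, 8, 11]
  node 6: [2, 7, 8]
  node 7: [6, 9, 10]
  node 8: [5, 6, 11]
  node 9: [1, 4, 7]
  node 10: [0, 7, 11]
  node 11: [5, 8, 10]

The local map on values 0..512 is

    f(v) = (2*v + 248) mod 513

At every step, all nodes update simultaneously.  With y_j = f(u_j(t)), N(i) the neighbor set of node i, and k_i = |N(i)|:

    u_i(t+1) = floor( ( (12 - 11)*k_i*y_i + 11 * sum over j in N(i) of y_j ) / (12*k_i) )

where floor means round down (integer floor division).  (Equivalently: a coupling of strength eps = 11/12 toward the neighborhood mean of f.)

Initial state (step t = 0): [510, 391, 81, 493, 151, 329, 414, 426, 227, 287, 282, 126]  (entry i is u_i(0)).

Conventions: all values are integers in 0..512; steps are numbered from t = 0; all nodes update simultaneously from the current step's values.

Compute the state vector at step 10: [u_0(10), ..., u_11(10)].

Answer: [232, 280, 250, 299, 253, 418, 446, 240, 296, 344, 420, 266]

Derivation:
t=0: [510, 391, 81, 493, 151, 329, 414, 426, 227, 287, 282, 126]
t=1: [186, 283, 170, 103, 235, 368, 209, 207, 303, 60, 274, 310]
t=2: [296, 299, 288, 225, 300, 274, 185, 258, 327, 230, 210, 364]
t=3: [233, 238, 246, 319, 243, 378, 299, 159, 292, 297, 331, 291]
t=4: [319, 301, 335, 224, 294, 304, 210, 328, 375, 175, 207, 395]
t=5: [231, 233, 288, 330, 222, 304, 404, 151, 196, 328, 249, 299]
t=6: [263, 351, 201, 209, 315, 264, 147, 202, 226, 160, 192, 242]
t=7: [216, 141, 234, 337, 173, 187, 143, 73, 171, 292, 199, 192]
t=8: [204, 285, 61, 115, 280, 131, 207, 177, 82, 176, 218, 107]
t=9: [300, 311, 325, 266, 240, 422, 278, 131, 376, 217, 226, 372]
t=10: [232, 280, 250, 299, 253, 418, 446, 240, 296, 344, 420, 266]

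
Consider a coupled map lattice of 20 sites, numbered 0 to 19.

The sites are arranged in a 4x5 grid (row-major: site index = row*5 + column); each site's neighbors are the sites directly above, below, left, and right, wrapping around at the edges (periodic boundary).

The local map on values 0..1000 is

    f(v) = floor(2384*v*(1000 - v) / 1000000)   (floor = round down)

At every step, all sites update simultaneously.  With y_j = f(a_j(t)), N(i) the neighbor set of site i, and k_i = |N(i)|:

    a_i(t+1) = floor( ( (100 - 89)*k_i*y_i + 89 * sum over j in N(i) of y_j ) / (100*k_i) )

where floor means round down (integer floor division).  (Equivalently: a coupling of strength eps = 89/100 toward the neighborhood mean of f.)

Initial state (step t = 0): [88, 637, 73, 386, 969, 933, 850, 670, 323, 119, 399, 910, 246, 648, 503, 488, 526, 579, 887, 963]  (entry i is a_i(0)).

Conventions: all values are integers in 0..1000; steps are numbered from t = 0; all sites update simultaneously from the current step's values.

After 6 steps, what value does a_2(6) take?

Simulating step by step:
t=0: [88, 637, 73, 386, 969, 933, 850, 670, 323, 119, 399, 910, 246, 648, 503, 488, 526, 579, 887, 963]
t=1: [324, 338, 512, 282, 250, 308, 349, 375, 476, 324, 404, 446, 459, 459, 387, 385, 492, 383, 420, 342]
t=2: [513, 559, 540, 546, 507, 536, 546, 577, 544, 527, 558, 576, 576, 583, 556, 557, 565, 587, 547, 538]
t=3: [590, 590, 584, 591, 592, 591, 585, 587, 586, 591, 587, 585, 579, 586, 588, 589, 583, 586, 585, 590]
t=4: [576, 577, 576, 577, 575, 576, 576, 578, 576, 576, 577, 578, 578, 578, 576, 577, 577, 579, 577, 576]
t=5: [581, 581, 581, 581, 581, 581, 581, 581, 581, 582, 581, 581, 581, 581, 581, 581, 581, 581, 581, 581]
t=6: [580, 580, 580, 580, 579, 579, 580, 580, 579, 579, 580, 580, 580, 580, 579, 580, 580, 580, 580, 580]

Answer: a_2(6) = 580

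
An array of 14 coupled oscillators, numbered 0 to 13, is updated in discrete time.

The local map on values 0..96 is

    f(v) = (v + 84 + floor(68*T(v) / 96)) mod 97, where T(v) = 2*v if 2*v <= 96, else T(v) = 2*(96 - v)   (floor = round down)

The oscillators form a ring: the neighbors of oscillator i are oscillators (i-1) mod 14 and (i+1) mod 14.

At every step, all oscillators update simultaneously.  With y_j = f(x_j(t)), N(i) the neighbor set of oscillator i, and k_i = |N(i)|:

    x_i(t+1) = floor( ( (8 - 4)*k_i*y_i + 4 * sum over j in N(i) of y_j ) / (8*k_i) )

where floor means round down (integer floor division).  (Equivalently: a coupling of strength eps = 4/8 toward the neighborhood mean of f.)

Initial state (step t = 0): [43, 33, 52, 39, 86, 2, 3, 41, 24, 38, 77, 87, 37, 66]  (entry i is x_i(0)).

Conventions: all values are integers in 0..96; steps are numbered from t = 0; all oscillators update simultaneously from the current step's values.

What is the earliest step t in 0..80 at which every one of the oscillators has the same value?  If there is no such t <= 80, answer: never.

Simulating step by step:
t=0: [43, 33, 52, 39, 86, 2, 3, 41, 24, 38, 77, 87, 37, 66]  (not all equal)
t=1: [85, 56, 38, 63, 85, 88, 89, 77, 63, 72, 86, 84, 83, 89]  (not all equal)
t=2: [65, 42, 63, 89, 89, 86, 86, 90, 93, 92, 88, 87, 87, 86]  (not all equal)
t=3: [91, 91, 91, 87, 85, 86, 86, 85, 84, 84, 85, 86, 86, 88]  (not all equal)
t=4: [85, 85, 85, 86, 86, 87, 87, 87, 87, 87, 87, 87, 86, 86]  (not all equal)
t=5: [87, 87, 87, 87, 86, 86, 86, 86, 86, 86, 86, 86, 86, 87]  (not all equal)
t=6: [86, 86, 86, 86, 86, 87, 87, 87, 87, 87, 87, 87, 86, 86]  (not all equal)
t=7: [87, 87, 87, 87, 86, 86, 86, 86, 86, 86, 86, 86, 86, 87]  (not all equal)

Answer: never
Key observation: The state at step 5 reappears at step 7 — the system is in a cycle of period 2 from step 5 on.  No step 0..7 is synchronized, and the cycle repeats forever, so no step up to 80 (or ever) has all oscillators equal.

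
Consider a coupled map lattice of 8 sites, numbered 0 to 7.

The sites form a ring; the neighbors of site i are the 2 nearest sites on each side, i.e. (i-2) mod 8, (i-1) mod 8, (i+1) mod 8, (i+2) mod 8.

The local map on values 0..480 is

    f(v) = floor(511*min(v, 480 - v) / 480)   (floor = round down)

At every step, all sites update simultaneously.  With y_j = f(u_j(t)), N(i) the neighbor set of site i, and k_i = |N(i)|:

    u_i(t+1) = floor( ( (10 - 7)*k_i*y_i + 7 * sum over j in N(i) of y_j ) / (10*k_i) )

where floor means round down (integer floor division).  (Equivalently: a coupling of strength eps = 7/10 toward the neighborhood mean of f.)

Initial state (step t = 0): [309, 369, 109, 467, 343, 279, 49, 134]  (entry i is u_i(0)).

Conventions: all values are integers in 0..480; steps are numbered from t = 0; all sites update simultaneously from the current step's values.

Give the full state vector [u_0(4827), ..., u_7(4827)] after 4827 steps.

Simulating step by step:
t=0: [309, 369, 109, 467, 343, 279, 49, 134]
t=1: [129, 114, 114, 107, 112, 125, 134, 141]
t=2: [134, 127, 122, 120, 124, 131, 136, 138]
t=3: [139, 135, 132, 131, 133, 137, 141, 141]
t=4: [146, 143, 141, 141, 142, 145, 147, 147]
t=5: [153, 152, 151, 151, 152, 153, 154, 154]
t=6: [161, 161, 160, 160, 161, 161, 162, 162]
t=7: [171, 170, 170, 170, 170, 171, 171, 171]
t=8: [181, 180, 180, 180, 180, 181, 181, 181]
t=9: [191, 191, 191, 191, 191, 191, 191, 191]
t=10: [203, 203, 203, 203, 203, 203, 203, 203]
t=11: [216, 216, 216, 216, 216, 216, 216, 216]
t=12: [229, 229, 229, 229, 229, 229, 229, 229]
t=13: [243, 243, 243, 243, 243, 243, 243, 243]
t=14: [252, 252, 252, 252, 252, 252, 252, 252]
t=15: [242, 242, 242, 242, 242, 242, 242, 242]
t=16: [253, 253, 253, 253, 253, 253, 253, 253]
t=17: [241, 241, 241, 241, 241, 241, 241, 241]
t=18: [254, 254, 254, 254, 254, 254, 254, 254]
t=19: [240, 240, 240, 240, 240, 240, 240, 240]
t=20: [255, 255, 255, 255, 255, 255, 255, 255]
t=21: [239, 239, 239, 239, 239, 239, 239, 239]
t=22: [254, 254, 254, 254, 254, 254, 254, 254]

Answer: [240, 240, 240, 240, 240, 240, 240, 240]
Key observation: The state at step 18, [254, 254, 254, 254, 254, 254, 254, 254], reappears at step 22: the system is in a cycle of period 4 from step 18 on.  Therefore the state at step 4827 equals the state at step 18 + ((4827 - 18) mod 4) = 19, which is [240, 240, 240, 240, 240, 240, 240, 240].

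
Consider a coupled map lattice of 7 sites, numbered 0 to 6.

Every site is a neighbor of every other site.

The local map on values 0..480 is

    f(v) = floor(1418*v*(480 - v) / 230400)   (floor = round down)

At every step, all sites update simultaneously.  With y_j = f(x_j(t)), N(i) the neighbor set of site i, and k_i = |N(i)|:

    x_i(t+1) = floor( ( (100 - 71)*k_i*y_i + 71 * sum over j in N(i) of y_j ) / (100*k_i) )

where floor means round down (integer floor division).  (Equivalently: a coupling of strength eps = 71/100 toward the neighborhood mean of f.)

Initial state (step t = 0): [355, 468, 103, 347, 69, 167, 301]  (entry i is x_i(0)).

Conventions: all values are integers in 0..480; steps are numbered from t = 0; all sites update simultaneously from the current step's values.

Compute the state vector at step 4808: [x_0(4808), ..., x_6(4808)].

Answer: [326, 326, 326, 326, 326, 326, 326]
Key observation: The state at step 24, [326, 326, 326, 326, 326, 326, 326], reappears at step 26: the system is in a cycle of period 2 from step 24 on.  Therefore the state at step 4808 equals the state at step 24 + ((4808 - 24) mod 2) = 24, which is [326, 326, 326, 326, 326, 326, 326].

Derivation:
t=0: [355, 468, 103, 347, 69, 167, 301]
t=1: [242, 201, 236, 244, 225, 250, 252]
t=2: [352, 351, 352, 352, 352, 352, 352]
t=3: [277, 277, 277, 277, 277, 277, 277]
t=4: [346, 346, 346, 346, 346, 346, 346]
t=5: [285, 285, 285, 285, 285, 285, 285]
t=6: [342, 342, 342, 342, 342, 342, 342]
t=7: [290, 290, 290, 290, 290, 290, 290]
t=8: [339, 339, 339, 339, 339, 339, 339]
t=9: [294, 294, 294, 294, 294, 294, 294]
t=10: [336, 336, 336, 336, 336, 336, 336]
t=11: [297, 297, 297, 297, 297, 297, 297]
t=12: [334, 334, 334, 334, 334, 334, 334]
t=13: [300, 300, 300, 300, 300, 300, 300]
t=14: [332, 332, 332, 332, 332, 332, 332]
t=15: [302, 302, 302, 302, 302, 302, 302]
t=16: [330, 330, 330, 330, 330, 330, 330]
t=17: [304, 304, 304, 304, 304, 304, 304]
t=18: [329, 329, 329, 329, 329, 329, 329]
t=19: [305, 305, 305, 305, 305, 305, 305]
t=20: [328, 328, 328, 328, 328, 328, 328]
t=21: [306, 306, 306, 306, 306, 306, 306]
t=22: [327, 327, 327, 327, 327, 327, 327]
t=23: [307, 307, 307, 307, 307, 307, 307]
t=24: [326, 326, 326, 326, 326, 326, 326]
t=25: [308, 308, 308, 308, 308, 308, 308]
t=26: [326, 326, 326, 326, 326, 326, 326]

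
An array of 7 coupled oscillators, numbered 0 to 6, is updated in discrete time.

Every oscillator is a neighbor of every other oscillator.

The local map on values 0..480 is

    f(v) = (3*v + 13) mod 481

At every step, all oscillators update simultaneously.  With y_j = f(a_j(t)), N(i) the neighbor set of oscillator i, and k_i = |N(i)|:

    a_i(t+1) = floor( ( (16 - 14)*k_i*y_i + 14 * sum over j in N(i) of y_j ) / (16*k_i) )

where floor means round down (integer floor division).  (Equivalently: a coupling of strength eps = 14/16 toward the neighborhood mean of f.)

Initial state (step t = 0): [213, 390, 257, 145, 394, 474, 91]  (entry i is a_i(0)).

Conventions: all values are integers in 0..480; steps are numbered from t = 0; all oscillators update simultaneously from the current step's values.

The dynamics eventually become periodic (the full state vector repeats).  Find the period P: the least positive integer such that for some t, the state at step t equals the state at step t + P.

Simulating step by step:
t=0: [213, 390, 257, 145, 394, 474, 91]
t=1: [307, 306, 305, 302, 306, 301, 305]
t=2: [445, 445, 445, 445, 445, 445, 445]
t=3: [386, 386, 386, 386, 386, 386, 386]
t=4: [209, 209, 209, 209, 209, 209, 209]
t=5: [159, 159, 159, 159, 159, 159, 159]
t=6: [9, 9, 9, 9, 9, 9, 9]
t=7: [40, 40, 40, 40, 40, 40, 40]
t=8: [133, 133, 133, 133, 133, 133, 133]
t=9: [412, 412, 412, 412, 412, 412, 412]
t=10: [287, 287, 287, 287, 287, 287, 287]
t=11: [393, 393, 393, 393, 393, 393, 393]
t=12: [230, 230, 230, 230, 230, 230, 230]
t=13: [222, 222, 222, 222, 222, 222, 222]
t=14: [198, 198, 198, 198, 198, 198, 198]
t=15: [126, 126, 126, 126, 126, 126, 126]
t=16: [391, 391, 391, 391, 391, 391, 391]
t=17: [224, 224, 224, 224, 224, 224, 224]
t=18: [204, 204, 204, 204, 204, 204, 204]
t=19: [144, 144, 144, 144, 144, 144, 144]
t=20: [445, 445, 445, 445, 445, 445, 445]

Answer: 18
Key observation: The state at step 2, [445, 445, 445, 445, 445, 445, 445], reappears at step 20 — and no state repeats earlier — so the cycle the system enters has period 18.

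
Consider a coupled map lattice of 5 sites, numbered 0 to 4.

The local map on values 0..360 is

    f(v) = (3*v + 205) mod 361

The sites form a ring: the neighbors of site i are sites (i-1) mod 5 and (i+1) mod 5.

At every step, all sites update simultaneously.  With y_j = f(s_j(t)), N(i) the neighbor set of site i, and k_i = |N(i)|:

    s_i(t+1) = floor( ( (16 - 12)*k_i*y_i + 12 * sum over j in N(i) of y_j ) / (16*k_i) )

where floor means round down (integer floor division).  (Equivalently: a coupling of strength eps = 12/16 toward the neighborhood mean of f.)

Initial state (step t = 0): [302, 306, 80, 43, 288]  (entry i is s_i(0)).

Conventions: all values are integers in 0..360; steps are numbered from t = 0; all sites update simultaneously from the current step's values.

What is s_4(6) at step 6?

Answer: s_4(6) = 274

Derivation:
t=0: [302, 306, 80, 43, 288]
t=1: [152, 52, 161, 245, 222]
t=2: [130, 235, 163, 233, 231]
t=3: [195, 259, 222, 236, 200]
t=4: [145, 146, 206, 134, 117]
t=5: [248, 213, 223, 172, 245]
t=6: [184, 172, 218, 228, 274]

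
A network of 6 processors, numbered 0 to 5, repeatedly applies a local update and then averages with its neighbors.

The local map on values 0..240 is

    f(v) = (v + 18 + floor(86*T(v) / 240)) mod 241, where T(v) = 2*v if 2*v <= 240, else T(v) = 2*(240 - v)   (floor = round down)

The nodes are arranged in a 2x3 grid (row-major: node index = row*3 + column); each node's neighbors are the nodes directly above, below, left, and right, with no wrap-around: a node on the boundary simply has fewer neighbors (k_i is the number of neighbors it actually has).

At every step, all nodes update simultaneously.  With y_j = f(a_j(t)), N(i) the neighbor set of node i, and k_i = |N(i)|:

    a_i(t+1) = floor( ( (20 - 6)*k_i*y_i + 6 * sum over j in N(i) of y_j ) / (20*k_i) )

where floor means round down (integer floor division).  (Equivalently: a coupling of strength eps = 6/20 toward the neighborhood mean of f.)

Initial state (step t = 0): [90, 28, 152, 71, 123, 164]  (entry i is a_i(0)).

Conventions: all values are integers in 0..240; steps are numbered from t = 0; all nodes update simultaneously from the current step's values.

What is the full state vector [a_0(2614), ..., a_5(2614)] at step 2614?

Answer: [197, 181, 41, 187, 51, 9]
Key observation: The state at step 15, [36, 186, 100, 15, 99, 50], reappears at step 27: the system is in a cycle of period 12 from step 15 on.  Therefore the state at step 2614 equals the state at step 15 + ((2614 - 15) mod 12) = 22, which is [197, 181, 41, 187, 51, 9].

Derivation:
t=0: [90, 28, 152, 71, 123, 164]
t=1: [151, 109, 208, 156, 200, 233]
t=2: [228, 167, 37, 199, 48, 12]
t=3: [45, 185, 97, 20, 98, 53]
t=4: [74, 47, 145, 78, 146, 131]
t=5: [138, 129, 210, 162, 209, 228]
t=6: [229, 182, 41, 200, 53, 11]
t=7: [9, 20, 67, 21, 79, 54]
t=8: [39, 68, 117, 65, 128, 119]
t=9: [98, 146, 206, 136, 206, 222]
t=10: [199, 181, 41, 188, 51, 9]
t=11: [3, 19, 66, 17, 77, 52]
t=12: [30, 65, 115, 58, 125, 117]
t=13: [85, 141, 202, 126, 203, 218]
t=14: [182, 177, 40, 182, 50, 8]
t=15: [36, 186, 100, 15, 99, 50]
t=16: [61, 46, 147, 70, 145, 128]
t=17: [120, 125, 210, 149, 207, 227]
t=18: [225, 181, 41, 197, 51, 11]
t=19: [9, 20, 67, 20, 77, 54]
t=20: [38, 68, 117, 63, 126, 119]
t=21: [97, 146, 206, 134, 205, 221]
t=22: [197, 181, 41, 187, 51, 9]
t=23: [2, 19, 66, 17, 76, 52]
t=24: [29, 65, 115, 58, 124, 116]
t=25: [83, 141, 202, 125, 203, 217]
t=26: [180, 177, 40, 182, 50, 8]
t=27: [36, 186, 100, 15, 99, 50]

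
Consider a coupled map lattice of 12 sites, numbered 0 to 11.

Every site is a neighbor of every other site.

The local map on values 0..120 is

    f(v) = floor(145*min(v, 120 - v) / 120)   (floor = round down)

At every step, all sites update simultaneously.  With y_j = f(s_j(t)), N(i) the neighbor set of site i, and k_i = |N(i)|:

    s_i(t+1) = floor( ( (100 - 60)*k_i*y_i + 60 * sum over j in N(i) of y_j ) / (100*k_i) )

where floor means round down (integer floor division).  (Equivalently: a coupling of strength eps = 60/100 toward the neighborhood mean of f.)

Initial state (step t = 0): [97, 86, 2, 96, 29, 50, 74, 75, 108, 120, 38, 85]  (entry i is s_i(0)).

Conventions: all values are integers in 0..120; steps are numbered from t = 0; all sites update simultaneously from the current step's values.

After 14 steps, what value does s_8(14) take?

Simulating step by step:
t=0: [97, 86, 2, 96, 29, 50, 74, 75, 108, 120, 38, 85]
t=1: [31, 36, 22, 32, 34, 42, 41, 40, 26, 22, 37, 36]
t=2: [38, 40, 34, 39, 40, 43, 42, 42, 36, 34, 41, 40]
t=3: [46, 47, 44, 46, 47, 48, 47, 47, 45, 44, 47, 47]
t=4: [55, 55, 54, 55, 55, 56, 55, 55, 54, 54, 55, 55]
t=5: [65, 65, 65, 65, 65, 66, 65, 65, 65, 65, 65, 65]
t=6: [65, 65, 65, 65, 65, 65, 65, 65, 65, 65, 65, 65]
t=7: [66, 66, 66, 66, 66, 66, 66, 66, 66, 66, 66, 66]
t=8: [65, 65, 65, 65, 65, 65, 65, 65, 65, 65, 65, 65]
t=9: [66, 66, 66, 66, 66, 66, 66, 66, 66, 66, 66, 66]
t=10: [65, 65, 65, 65, 65, 65, 65, 65, 65, 65, 65, 65]
t=11: [66, 66, 66, 66, 66, 66, 66, 66, 66, 66, 66, 66]
t=12: [65, 65, 65, 65, 65, 65, 65, 65, 65, 65, 65, 65]
t=13: [66, 66, 66, 66, 66, 66, 66, 66, 66, 66, 66, 66]
t=14: [65, 65, 65, 65, 65, 65, 65, 65, 65, 65, 65, 65]

Answer: s_8(14) = 65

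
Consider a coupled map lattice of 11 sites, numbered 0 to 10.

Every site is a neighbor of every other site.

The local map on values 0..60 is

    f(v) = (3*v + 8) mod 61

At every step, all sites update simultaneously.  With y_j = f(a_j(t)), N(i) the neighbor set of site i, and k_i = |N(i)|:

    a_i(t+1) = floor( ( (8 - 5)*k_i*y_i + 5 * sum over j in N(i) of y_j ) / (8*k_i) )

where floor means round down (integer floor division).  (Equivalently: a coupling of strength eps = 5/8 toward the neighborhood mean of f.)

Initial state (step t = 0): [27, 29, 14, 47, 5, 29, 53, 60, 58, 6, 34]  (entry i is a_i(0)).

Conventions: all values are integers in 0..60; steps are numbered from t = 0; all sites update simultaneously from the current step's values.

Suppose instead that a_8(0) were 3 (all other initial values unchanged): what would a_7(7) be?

Answer: a_7(7) = 32
Key observation: This trace re-runs the system from the modified initial state.

Derivation:
t=0: [27, 29, 14, 47, 5, 29, 53, 60, 3, 6, 34]
t=1: [29, 31, 36, 29, 28, 31, 35, 22, 26, 29, 36]
t=2: [36, 38, 43, 36, 35, 38, 42, 29, 33, 36, 43]
t=3: [38, 21, 25, 38, 37, 21, 24, 31, 35, 38, 25]
t=4: [14, 17, 21, 14, 32, 17, 20, 27, 30, 14, 21]
t=5: [40, 43, 28, 40, 38, 43, 27, 33, 36, 40, 28]
t=6: [16, 19, 24, 16, 14, 19, 23, 29, 32, 16, 24]
t=7: [39, 23, 28, 39, 37, 23, 27, 32, 35, 39, 28]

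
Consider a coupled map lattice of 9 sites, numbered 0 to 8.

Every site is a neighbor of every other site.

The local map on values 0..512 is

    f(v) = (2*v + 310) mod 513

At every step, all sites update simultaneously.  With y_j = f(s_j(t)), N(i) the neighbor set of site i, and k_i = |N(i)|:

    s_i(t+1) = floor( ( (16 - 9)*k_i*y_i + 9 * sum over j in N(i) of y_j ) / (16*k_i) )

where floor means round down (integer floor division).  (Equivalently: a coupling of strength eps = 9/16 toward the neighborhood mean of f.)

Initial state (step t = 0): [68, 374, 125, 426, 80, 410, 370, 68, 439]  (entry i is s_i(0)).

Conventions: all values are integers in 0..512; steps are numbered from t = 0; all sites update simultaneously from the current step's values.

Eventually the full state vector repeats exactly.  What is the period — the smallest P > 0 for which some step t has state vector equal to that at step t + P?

Simulating step by step:
t=0: [68, 374, 125, 426, 80, 410, 370, 68, 439]
t=1: [295, 143, 148, 181, 303, 169, 140, 295, 190]
t=2: [275, 164, 167, 192, 281, 183, 161, 275, 198]
t=3: [265, 184, 186, 204, 269, 198, 181, 265, 209]
t=4: [267, 207, 209, 222, 270, 218, 205, 267, 226]
t=5: [287, 243, 244, 254, 289, 251, 241, 287, 257]
t=6: [338, 306, 307, 314, 340, 312, 304, 338, 316]
t=7: [449, 426, 426, 431, 450, 430, 424, 449, 433]
t=8: [164, 147, 147, 151, 165, 150, 146, 164, 152]
t=9: [112, 99, 99, 102, 113, 102, 99, 112, 103]
t=10: [119, 298, 298, 112, 120, 112, 298, 119, 113]
t=11: [107, 239, 239, 102, 108, 102, 239, 107, 103]
t=12: [64, 161, 161, 61, 65, 61, 161, 64, 61]
t=13: [369, 252, 252, 367, 370, 367, 252, 369, 367]
t=14: [80, 182, 182, 78, 80, 78, 182, 80, 78]
t=15: [403, 290, 290, 402, 403, 402, 290, 403, 402]
t=16: [150, 255, 255, 149, 150, 149, 255, 150, 149]
t=17: [140, 217, 217, 140, 140, 140, 217, 140, 140]
t=18: [109, 166, 166, 109, 109, 109, 166, 109, 109]
t=19: [39, 80, 80, 39, 39, 39, 80, 39, 39]
t=20: [405, 435, 435, 405, 405, 405, 435, 405, 405]
t=21: [106, 128, 128, 106, 106, 106, 128, 106, 106]
t=22: [18, 34, 34, 18, 18, 18, 34, 18, 18]
t=23: [352, 364, 364, 352, 352, 352, 364, 352, 352]
t=24: [397, 218, 218, 397, 397, 397, 218, 397, 397]
t=25: [110, 167, 167, 110, 110, 110, 167, 110, 110]
t=26: [41, 82, 82, 41, 41, 41, 82, 41, 41]
t=27: [409, 439, 439, 409, 409, 409, 439, 409, 409]
t=28: [114, 136, 136, 114, 114, 114, 136, 114, 114]
t=29: [34, 50, 50, 34, 34, 34, 50, 34, 34]
t=30: [384, 396, 396, 384, 384, 384, 396, 384, 384]
t=31: [57, 65, 65, 57, 57, 57, 65, 57, 57]
t=32: [427, 433, 433, 427, 427, 427, 433, 427, 427]
t=33: [140, 144, 144, 140, 140, 140, 144, 140, 140]
t=34: [78, 81, 81, 78, 78, 78, 81, 78, 78]
t=35: [467, 469, 469, 467, 467, 467, 469, 467, 467]
t=36: [218, 220, 220, 218, 218, 218, 220, 218, 218]
t=37: [233, 235, 235, 233, 233, 233, 235, 233, 233]
t=38: [263, 265, 265, 263, 263, 263, 265, 263, 263]
t=39: [323, 325, 325, 323, 323, 323, 325, 323, 323]
t=40: [443, 445, 445, 443, 443, 443, 445, 443, 443]
t=41: [170, 172, 172, 170, 170, 170, 172, 170, 170]
t=42: [137, 139, 139, 137, 137, 137, 139, 137, 137]
t=43: [71, 73, 73, 71, 71, 71, 73, 71, 71]
t=44: [452, 454, 454, 452, 452, 452, 454, 452, 452]
t=45: [188, 190, 190, 188, 188, 188, 190, 188, 188]
t=46: [173, 175, 175, 173, 173, 173, 175, 173, 173]
t=47: [143, 145, 145, 143, 143, 143, 145, 143, 143]
t=48: [83, 85, 85, 83, 83, 83, 85, 83, 83]
t=49: [476, 478, 478, 476, 476, 476, 478, 476, 476]
t=50: [236, 238, 238, 236, 236, 236, 238, 236, 236]
t=51: [269, 271, 271, 269, 269, 269, 271, 269, 269]
t=52: [335, 337, 337, 335, 335, 335, 337, 335, 335]
t=53: [467, 469, 469, 467, 467, 467, 469, 467, 467]

Answer: 18
Key observation: The state at step 35, [467, 469, 469, 467, 467, 467, 469, 467, 467], reappears at step 53 — and no state repeats earlier — so the cycle the system enters has period 18.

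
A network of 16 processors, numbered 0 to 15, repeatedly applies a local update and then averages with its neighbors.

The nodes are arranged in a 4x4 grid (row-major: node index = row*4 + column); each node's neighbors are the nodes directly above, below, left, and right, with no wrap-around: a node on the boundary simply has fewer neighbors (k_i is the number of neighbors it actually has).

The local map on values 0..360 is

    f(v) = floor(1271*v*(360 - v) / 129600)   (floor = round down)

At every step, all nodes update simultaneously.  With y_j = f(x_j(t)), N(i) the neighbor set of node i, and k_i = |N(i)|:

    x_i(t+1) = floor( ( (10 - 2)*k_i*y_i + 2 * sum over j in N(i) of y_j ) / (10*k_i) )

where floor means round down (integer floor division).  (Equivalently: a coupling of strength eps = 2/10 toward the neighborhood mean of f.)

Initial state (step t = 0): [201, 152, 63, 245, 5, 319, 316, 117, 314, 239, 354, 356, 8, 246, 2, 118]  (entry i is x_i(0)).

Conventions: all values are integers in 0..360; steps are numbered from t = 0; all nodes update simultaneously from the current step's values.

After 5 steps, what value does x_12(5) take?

Simulating step by step:
t=0: [201, 152, 63, 245, 5, 319, 316, 117, 314, 239, 354, 356, 8, 246, 2, 118]
t=1: [283, 289, 194, 266, 52, 139, 139, 250, 134, 254, 37, 48, 63, 241, 43, 226]
t=2: [206, 216, 301, 254, 179, 286, 290, 261, 277, 260, 135, 162, 204, 263, 152, 264]
t=3: [311, 290, 190, 253, 303, 219, 205, 254, 238, 252, 291, 304, 297, 258, 301, 260]
t=4: [156, 210, 304, 270, 184, 288, 302, 260, 268, 264, 202, 180, 200, 247, 186, 237]
t=5: [312, 291, 180, 232, 304, 214, 183, 251, 251, 249, 303, 310, 301, 276, 311, 291]

Answer: x_12(5) = 301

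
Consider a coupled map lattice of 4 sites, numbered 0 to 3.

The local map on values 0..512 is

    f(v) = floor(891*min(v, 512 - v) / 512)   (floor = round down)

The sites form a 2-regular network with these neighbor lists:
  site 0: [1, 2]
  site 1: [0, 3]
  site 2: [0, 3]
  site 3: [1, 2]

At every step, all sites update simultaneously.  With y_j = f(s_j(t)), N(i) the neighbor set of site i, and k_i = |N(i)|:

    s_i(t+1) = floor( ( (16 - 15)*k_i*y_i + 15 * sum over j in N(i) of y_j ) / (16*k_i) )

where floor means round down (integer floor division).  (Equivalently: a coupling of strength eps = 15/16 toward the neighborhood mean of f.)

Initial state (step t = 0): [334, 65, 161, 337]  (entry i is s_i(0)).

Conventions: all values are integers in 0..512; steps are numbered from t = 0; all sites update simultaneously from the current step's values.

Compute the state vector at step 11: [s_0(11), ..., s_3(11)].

Answer: [335, 237, 237, 335]

Derivation:
t=0: [334, 65, 161, 337]
t=1: [203, 294, 304, 203]
t=2: [368, 354, 353, 368]
t=3: [273, 251, 251, 273]
t=4: [434, 416, 416, 434]
t=5: [165, 137, 137, 165]
t=6: [241, 283, 283, 241]
t=7: [399, 417, 417, 399]
t=8: [166, 194, 194, 166]
t=9: [333, 291, 291, 333]
t=10: [379, 315, 315, 379]
t=11: [335, 237, 237, 335]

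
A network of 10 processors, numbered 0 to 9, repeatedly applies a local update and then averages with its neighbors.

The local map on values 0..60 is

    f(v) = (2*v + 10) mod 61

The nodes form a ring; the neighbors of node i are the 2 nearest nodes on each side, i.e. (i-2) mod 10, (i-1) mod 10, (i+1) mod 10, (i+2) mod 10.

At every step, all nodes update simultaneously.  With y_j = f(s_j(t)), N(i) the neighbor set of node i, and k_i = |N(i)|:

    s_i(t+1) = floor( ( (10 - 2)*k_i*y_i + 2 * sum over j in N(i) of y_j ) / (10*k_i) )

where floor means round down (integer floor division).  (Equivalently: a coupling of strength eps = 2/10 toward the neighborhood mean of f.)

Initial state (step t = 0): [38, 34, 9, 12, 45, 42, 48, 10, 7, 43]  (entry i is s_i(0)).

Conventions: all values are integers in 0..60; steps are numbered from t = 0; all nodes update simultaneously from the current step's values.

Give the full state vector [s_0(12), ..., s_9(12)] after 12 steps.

Simulating step by step:
t=0: [38, 34, 9, 12, 45, 42, 48, 10, 7, 43]
t=1: [25, 19, 28, 33, 38, 33, 42, 30, 25, 32]
t=2: [54, 43, 11, 16, 23, 16, 31, 13, 53, 19]
t=3: [54, 36, 35, 41, 51, 40, 18, 36, 51, 47]
t=4: [52, 24, 23, 30, 47, 30, 44, 25, 49, 41]
t=5: [52, 53, 52, 15, 39, 14, 37, 54, 46, 35]
t=6: [50, 52, 51, 40, 29, 37, 26, 51, 40, 25]
t=7: [48, 51, 47, 29, 10, 22, 6, 46, 31, 57]
t=8: [41, 45, 41, 14, 30, 48, 24, 37, 14, 9]
t=9: [31, 37, 30, 36, 15, 42, 52, 26, 37, 28]
t=10: [11, 20, 11, 22, 37, 32, 47, 6, 21, 6]
t=11: [33, 47, 33, 49, 25, 17, 39, 24, 47, 25]
t=12: [20, 41, 20, 45, 54, 44, 31, 55, 42, 55]

Answer: [20, 41, 20, 45, 54, 44, 31, 55, 42, 55]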